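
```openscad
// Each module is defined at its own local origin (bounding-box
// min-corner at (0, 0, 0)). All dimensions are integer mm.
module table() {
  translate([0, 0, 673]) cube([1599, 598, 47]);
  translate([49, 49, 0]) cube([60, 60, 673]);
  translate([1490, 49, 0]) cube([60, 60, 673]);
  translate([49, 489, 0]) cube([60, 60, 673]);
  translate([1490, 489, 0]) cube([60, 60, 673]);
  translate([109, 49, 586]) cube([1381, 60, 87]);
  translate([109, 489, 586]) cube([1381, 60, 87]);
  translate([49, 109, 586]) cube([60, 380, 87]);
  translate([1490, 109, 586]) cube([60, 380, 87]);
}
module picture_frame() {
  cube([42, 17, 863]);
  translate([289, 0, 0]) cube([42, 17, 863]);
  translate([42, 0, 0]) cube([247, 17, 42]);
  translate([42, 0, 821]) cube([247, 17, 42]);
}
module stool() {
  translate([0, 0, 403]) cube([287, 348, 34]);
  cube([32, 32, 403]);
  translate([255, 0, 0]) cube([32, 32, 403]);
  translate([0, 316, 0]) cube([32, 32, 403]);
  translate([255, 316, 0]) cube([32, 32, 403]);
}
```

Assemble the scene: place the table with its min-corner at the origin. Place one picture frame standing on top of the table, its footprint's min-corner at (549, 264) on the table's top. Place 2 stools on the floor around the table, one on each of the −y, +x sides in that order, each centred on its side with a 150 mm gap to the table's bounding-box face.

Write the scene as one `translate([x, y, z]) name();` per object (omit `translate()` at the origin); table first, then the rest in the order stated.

table();
translate([549, 264, 720]) picture_frame();
translate([656, -498, 0]) stool();
translate([1749, 125, 0]) stool();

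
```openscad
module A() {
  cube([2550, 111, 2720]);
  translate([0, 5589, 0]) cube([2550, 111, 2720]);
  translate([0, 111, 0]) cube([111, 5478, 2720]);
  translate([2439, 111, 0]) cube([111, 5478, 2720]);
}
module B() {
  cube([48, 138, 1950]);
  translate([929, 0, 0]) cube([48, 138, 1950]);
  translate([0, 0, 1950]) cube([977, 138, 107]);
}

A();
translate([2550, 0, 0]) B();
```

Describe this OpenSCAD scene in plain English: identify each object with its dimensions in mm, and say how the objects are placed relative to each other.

A is a box-shaped house frame (walls only): outside footprint 2550×5700 mm, wall height 2720 mm, wall thickness 111 mm. The two y-facing walls run the full x-width; the two x-facing walls fit between the inner faces of the y-facing walls.

B is a door frame. The clear opening is 881 mm wide and 1950 mm high. Two 48 mm wide jambs, 138 mm deep, stand either side of the opening from the floor to the top of the opening. A 107 mm thick head sits across the top of both jambs, spanning the full outside width of the frame.

The door frame is against the house frame's +x side, with their −y faces flush.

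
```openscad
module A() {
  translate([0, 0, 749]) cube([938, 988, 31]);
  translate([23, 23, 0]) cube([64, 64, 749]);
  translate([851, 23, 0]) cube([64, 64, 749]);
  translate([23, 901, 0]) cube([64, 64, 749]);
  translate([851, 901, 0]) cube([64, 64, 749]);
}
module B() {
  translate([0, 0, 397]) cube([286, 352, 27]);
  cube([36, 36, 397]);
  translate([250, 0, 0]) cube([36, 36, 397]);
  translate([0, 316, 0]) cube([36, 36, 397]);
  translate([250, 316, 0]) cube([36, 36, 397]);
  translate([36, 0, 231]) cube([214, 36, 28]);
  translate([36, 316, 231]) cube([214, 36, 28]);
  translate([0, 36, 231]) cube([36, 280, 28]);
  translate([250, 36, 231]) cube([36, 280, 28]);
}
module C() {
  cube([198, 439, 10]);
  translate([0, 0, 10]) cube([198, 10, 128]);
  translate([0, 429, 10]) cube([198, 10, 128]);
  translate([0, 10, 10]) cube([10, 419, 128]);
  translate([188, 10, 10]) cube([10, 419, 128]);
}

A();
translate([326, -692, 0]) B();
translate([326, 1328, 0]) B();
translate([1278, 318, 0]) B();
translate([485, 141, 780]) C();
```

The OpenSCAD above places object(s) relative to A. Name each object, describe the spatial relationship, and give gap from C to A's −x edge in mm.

A is a table. B is a stool. C is an open box. Three stools sit around the table at the −y, +y, +x sides. The open box is on top of the table. The gap from the open box to the table's −x edge is 485 mm.

The open box's min-x is at 485; the table's min-x is 0; gap = 485 mm.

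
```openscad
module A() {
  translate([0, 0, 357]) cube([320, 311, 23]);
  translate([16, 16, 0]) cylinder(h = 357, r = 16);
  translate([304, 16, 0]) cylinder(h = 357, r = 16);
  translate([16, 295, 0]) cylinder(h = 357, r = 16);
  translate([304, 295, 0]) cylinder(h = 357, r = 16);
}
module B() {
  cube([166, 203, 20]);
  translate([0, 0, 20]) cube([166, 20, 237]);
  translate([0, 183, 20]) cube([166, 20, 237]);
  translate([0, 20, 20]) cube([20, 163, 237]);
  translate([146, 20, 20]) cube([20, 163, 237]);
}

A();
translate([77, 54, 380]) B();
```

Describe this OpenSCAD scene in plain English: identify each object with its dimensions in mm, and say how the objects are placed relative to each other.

A is a four-legged stool. The seat is a 320×311×23 mm slab whose top surface is at z = 380 mm; four round legs, each 32 mm in diameter, run from the floor (z = 0) to the underside of the seat, each leg's axis is inset half a diameter from the nearest pair of seat edges (so the leg's bounding box is flush with the corner).

B is an open storage box with external size 166×203×257 mm and wall thickness 20 mm (the base is also 20 mm thick). The base covers the whole footprint; the four walls stand on the base, with the y-facing walls full-width and the x-facing walls fitting between their inner faces.

The open box is on top of the stool, centred.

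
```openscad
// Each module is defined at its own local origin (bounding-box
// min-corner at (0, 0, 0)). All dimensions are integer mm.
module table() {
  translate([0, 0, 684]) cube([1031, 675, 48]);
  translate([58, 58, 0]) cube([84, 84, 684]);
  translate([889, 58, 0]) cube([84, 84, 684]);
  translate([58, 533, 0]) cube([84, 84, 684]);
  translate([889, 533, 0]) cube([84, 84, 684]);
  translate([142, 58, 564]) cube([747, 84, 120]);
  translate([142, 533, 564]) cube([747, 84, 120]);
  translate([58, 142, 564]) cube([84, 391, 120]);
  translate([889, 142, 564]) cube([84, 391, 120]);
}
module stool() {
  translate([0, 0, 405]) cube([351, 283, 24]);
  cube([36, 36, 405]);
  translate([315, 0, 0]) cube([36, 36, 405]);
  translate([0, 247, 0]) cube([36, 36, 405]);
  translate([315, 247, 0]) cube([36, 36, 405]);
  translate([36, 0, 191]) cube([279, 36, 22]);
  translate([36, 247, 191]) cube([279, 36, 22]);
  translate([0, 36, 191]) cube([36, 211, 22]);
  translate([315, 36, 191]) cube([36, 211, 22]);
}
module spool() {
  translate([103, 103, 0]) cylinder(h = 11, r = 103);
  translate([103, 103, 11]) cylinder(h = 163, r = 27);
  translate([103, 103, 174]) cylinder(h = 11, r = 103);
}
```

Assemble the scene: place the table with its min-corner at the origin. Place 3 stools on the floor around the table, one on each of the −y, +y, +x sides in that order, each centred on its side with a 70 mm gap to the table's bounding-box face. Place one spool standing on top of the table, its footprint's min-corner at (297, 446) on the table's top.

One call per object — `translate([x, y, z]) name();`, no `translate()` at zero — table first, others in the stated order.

table();
translate([340, -353, 0]) stool();
translate([340, 745, 0]) stool();
translate([1101, 196, 0]) stool();
translate([297, 446, 732]) spool();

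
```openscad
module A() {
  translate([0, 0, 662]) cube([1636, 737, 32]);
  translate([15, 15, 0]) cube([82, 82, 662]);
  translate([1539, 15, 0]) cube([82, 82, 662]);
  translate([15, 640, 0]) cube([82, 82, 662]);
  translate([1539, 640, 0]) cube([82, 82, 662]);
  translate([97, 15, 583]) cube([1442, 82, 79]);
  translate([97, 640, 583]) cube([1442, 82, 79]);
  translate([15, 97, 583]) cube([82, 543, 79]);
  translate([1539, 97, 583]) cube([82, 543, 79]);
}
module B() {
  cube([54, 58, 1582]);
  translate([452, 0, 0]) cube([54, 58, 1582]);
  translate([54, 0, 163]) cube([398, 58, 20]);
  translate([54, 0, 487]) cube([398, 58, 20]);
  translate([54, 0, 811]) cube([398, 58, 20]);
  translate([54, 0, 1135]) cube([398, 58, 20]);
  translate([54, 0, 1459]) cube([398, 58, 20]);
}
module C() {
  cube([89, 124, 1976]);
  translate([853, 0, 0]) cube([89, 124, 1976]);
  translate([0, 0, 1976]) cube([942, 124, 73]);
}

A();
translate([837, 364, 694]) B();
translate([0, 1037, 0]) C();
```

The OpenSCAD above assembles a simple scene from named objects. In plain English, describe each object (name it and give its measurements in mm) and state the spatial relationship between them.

A is a rectangular dining table. The top is 1636×737×32 mm with its upper surface at z = 694 mm. It stands on four 82×82 mm square legs, each inset 15 mm from the nearest pair of top edges, running from the floor to the underside of the top. Four apron rails, 82 mm thick and 79 mm tall, run between adjacent legs with their top edges flush with the underside of the top and their outer faces flush with the legs' outer faces.

B is a wooden ladder with two side rails of 54×58 mm section and 1582 mm height, set 506 mm apart overall. Between them run 5 rectangular rungs (58 mm deep, 20 mm thick), front faces flush with the rails' −y face. The bottom of the first rung is 163 mm above the floor and each subsequent rung is 324 mm higher than the one below.

C is a rectangular door frame: two vertical jambs of 89×124 mm section, 1976 mm tall, with a clear opening 764 mm wide between their inner faces. A header 73 mm tall and 124 mm deep lies on top of the jambs and spans the full outside width.

The ladder is on top of the table. The door frame is on the floor beside the table on its +y side.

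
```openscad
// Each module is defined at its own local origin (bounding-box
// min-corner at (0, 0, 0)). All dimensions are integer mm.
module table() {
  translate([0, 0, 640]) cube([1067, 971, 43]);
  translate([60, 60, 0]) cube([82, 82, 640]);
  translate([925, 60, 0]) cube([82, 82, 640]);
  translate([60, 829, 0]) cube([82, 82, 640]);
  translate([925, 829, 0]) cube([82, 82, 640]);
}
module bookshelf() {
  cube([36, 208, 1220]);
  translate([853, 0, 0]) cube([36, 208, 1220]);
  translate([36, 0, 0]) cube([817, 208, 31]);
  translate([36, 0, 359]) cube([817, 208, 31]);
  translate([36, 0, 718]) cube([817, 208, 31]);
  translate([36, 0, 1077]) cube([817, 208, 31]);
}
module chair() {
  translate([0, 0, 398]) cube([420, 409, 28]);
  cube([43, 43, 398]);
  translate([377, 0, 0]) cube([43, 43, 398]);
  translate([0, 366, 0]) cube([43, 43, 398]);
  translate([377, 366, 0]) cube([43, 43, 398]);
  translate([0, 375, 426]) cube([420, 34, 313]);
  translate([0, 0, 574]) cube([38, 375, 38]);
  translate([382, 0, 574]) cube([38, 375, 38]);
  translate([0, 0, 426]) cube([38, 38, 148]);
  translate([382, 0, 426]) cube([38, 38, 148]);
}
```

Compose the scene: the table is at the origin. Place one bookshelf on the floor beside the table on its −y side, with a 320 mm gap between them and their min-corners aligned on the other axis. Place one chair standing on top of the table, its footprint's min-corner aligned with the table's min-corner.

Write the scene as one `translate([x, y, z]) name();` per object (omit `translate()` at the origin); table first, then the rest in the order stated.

table();
translate([0, -528, 0]) bookshelf();
translate([0, 0, 683]) chair();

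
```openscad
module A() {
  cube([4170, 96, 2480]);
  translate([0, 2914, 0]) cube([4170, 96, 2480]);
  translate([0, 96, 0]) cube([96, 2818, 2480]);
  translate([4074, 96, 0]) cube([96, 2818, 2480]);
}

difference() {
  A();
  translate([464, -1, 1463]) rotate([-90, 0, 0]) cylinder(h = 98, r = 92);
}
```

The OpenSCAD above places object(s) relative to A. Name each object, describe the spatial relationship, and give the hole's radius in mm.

A is a house frame. The house frame has a circular hole through its front wall. The hole's radius is 92 mm.

The subtracted cylinder has r = 92 mm.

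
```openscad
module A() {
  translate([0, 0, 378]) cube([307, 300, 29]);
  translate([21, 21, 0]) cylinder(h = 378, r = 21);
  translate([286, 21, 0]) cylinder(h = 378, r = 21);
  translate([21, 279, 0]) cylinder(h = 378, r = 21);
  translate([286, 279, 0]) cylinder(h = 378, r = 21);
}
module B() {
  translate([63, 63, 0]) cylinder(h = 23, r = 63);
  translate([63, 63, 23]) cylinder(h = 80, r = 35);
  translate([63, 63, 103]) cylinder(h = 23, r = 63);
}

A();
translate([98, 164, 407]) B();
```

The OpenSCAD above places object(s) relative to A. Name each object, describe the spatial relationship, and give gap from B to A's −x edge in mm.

A is a stool. B is a spool. The spool is on top of the stool. The gap from the spool to the stool's −x edge is 98 mm.

The spool's min-x is at 98; the stool's min-x is 0; gap = 98 mm.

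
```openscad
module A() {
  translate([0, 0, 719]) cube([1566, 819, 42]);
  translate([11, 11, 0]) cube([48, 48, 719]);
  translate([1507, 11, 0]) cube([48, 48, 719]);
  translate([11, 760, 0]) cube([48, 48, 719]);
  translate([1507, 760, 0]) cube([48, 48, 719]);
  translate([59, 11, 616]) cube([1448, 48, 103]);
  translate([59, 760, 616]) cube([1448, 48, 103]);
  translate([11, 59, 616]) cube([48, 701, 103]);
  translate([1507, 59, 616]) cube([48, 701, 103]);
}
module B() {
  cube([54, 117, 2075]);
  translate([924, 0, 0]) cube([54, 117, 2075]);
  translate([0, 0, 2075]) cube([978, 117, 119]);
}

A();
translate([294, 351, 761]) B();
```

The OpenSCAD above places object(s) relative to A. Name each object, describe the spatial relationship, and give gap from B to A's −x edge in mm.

A is a table. B is a door frame. The door frame is on top of the table, centred. The gap from the door frame to the table's −x edge is 294 mm.

The door frame's min-x is at 294; the table's min-x is 0; gap = 294 mm.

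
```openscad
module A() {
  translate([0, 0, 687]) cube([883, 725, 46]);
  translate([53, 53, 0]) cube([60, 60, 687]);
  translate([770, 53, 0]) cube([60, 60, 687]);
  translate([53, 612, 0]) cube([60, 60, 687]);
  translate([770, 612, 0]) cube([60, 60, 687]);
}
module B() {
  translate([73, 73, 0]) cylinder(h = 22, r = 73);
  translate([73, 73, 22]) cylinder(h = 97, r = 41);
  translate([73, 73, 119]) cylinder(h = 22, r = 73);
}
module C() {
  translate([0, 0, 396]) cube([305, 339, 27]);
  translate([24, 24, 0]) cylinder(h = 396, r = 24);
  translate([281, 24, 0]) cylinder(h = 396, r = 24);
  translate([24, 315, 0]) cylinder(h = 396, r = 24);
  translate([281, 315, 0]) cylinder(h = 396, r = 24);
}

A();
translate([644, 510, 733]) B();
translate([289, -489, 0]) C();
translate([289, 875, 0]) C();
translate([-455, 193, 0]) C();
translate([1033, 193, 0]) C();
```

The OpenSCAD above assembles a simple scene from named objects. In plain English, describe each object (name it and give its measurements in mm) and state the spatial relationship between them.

A is a table with a 883×725 mm rectangular top, 46 mm thick, top surface at z = 733 mm, supported by four 60×60 mm square legs, each inset 53 mm from the nearest pair of top edges, running from the floor.

B is a spool: two coaxial disc flanges of radius 73 mm and thickness 22 mm, joined by a core cylinder of radius 41 mm and height 97 mm. The lower flange rests on z = 0 and the three cylinders share a vertical axis.

C is a four-legged stool. The seat is 305×339 mm, 27 mm thick, top at z = 423 mm. It stands on four round legs, each 48 mm in diameter, from z = 0 to the seat underside, each leg's axis is inset half a diameter from the nearest pair of seat edges (so the leg's bounding box is flush with the corner).

The spool is on top of the table. Four stools sit around the table at the −y, +y, −x, +x sides.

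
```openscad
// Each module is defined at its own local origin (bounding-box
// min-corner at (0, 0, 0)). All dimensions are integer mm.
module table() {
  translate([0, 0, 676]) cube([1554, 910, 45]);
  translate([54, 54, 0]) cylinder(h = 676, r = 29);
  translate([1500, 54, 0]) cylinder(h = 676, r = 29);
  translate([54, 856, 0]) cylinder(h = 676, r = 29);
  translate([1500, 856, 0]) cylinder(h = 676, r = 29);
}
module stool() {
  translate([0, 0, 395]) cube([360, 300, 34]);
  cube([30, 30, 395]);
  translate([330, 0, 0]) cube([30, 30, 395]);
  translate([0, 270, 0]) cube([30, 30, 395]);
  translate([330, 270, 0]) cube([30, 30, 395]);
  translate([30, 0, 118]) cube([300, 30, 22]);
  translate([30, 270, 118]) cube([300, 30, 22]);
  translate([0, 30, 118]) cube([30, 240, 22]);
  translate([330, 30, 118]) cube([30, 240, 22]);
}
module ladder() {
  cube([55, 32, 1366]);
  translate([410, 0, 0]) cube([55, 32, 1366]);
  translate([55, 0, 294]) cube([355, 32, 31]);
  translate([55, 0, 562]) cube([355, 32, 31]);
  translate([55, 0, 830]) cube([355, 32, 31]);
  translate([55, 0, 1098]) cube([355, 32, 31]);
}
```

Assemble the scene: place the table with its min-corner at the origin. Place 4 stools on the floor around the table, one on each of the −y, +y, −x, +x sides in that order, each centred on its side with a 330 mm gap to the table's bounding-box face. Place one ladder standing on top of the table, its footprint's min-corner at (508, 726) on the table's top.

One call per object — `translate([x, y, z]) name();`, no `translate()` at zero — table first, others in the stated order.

table();
translate([597, -630, 0]) stool();
translate([597, 1240, 0]) stool();
translate([-690, 305, 0]) stool();
translate([1884, 305, 0]) stool();
translate([508, 726, 721]) ladder();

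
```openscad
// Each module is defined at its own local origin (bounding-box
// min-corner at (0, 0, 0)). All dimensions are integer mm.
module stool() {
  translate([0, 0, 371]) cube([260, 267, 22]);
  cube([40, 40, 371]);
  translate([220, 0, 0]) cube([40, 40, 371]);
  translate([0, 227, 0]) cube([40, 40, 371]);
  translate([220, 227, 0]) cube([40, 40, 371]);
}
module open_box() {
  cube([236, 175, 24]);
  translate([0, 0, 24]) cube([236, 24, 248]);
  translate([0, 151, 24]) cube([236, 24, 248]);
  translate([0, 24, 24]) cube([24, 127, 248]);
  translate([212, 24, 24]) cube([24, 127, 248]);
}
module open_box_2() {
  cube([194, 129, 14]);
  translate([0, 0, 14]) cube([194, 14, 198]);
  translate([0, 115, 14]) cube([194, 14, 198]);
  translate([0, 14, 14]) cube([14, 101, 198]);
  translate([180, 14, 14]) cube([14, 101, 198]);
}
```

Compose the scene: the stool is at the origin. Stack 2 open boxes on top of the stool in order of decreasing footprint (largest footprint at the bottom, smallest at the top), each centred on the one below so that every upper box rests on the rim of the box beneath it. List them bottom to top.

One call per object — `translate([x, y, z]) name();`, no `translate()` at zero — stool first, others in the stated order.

stool();
translate([12, 46, 393]) open_box();
translate([33, 69, 665]) open_box_2();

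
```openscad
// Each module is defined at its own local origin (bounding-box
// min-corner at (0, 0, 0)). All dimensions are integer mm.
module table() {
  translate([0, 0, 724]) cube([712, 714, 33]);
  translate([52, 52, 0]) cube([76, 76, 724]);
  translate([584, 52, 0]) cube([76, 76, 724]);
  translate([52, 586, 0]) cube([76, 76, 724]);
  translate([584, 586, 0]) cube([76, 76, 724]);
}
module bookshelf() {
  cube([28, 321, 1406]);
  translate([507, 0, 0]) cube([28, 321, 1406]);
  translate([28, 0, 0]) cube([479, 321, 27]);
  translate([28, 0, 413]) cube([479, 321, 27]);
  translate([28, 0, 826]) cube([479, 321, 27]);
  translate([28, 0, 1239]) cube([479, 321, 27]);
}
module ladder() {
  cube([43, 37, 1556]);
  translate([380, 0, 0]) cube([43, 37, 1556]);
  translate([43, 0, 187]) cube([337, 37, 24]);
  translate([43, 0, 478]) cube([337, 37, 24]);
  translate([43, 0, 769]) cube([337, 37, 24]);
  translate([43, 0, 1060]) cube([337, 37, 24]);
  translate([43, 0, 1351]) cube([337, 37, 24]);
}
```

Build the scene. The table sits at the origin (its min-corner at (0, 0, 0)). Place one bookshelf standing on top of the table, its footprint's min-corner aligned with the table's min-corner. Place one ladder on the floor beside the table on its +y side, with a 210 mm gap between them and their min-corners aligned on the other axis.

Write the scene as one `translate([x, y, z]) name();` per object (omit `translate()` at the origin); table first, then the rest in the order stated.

table();
translate([0, 0, 757]) bookshelf();
translate([0, 924, 0]) ladder();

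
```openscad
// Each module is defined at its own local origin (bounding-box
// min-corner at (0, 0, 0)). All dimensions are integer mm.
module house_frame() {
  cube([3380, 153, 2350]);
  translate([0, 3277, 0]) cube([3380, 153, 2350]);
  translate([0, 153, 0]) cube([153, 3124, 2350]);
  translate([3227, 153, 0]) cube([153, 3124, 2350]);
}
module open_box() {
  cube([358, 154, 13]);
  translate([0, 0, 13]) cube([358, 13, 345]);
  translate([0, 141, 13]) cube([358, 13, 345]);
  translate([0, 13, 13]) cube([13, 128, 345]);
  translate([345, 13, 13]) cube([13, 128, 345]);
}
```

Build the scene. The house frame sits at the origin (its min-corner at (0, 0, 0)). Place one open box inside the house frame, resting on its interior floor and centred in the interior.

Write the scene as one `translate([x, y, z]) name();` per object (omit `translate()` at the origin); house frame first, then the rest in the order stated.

house_frame();
translate([1511, 1638, 0]) open_box();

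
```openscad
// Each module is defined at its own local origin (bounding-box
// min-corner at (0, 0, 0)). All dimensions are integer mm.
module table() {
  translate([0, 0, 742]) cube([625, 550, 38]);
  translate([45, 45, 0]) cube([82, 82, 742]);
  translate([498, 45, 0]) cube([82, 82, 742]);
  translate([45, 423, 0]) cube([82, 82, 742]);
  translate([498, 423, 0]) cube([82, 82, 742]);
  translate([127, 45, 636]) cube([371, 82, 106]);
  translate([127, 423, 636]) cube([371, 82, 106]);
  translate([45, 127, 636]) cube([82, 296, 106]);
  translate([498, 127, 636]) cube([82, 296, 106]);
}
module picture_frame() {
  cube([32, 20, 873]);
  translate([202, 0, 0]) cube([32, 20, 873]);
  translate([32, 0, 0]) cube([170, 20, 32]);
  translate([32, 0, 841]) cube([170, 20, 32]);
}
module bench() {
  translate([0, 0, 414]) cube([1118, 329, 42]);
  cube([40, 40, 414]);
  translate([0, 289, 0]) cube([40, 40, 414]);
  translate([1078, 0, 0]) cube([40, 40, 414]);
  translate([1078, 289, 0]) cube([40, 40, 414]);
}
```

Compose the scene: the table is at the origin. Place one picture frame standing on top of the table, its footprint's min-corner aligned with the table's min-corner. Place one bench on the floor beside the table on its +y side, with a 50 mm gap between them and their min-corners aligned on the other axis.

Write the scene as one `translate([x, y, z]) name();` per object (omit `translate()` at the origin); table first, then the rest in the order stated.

table();
translate([0, 0, 780]) picture_frame();
translate([0, 600, 0]) bench();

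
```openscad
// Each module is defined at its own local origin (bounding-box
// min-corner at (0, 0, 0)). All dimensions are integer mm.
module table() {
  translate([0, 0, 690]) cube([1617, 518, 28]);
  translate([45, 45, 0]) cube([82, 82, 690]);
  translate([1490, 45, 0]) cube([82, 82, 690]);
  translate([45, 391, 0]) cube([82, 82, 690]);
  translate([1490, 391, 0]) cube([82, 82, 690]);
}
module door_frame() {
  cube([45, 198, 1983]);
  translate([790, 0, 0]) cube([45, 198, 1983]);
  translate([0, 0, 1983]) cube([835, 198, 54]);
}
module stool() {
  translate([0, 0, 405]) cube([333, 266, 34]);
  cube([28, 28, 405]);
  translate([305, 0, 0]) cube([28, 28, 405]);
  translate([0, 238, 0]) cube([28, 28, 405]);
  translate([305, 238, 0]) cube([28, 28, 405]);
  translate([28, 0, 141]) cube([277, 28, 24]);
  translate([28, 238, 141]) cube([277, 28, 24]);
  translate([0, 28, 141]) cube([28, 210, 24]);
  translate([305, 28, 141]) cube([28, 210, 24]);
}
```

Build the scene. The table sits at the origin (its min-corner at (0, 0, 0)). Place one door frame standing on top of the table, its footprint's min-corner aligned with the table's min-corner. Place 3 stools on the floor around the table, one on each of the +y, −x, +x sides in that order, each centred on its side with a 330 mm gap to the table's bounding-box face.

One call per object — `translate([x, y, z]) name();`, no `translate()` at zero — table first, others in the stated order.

table();
translate([0, 0, 718]) door_frame();
translate([642, 848, 0]) stool();
translate([-663, 126, 0]) stool();
translate([1947, 126, 0]) stool();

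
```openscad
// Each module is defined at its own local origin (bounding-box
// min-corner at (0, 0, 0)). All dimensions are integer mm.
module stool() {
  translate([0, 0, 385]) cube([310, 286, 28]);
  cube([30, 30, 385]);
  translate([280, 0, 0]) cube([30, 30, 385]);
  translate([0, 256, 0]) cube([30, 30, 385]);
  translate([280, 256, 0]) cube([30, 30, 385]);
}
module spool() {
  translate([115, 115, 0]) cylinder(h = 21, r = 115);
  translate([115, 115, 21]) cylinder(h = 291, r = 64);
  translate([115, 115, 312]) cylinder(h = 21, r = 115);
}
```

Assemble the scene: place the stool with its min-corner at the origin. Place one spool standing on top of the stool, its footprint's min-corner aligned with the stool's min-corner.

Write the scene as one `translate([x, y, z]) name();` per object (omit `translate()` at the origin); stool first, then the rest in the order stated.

stool();
translate([0, 0, 413]) spool();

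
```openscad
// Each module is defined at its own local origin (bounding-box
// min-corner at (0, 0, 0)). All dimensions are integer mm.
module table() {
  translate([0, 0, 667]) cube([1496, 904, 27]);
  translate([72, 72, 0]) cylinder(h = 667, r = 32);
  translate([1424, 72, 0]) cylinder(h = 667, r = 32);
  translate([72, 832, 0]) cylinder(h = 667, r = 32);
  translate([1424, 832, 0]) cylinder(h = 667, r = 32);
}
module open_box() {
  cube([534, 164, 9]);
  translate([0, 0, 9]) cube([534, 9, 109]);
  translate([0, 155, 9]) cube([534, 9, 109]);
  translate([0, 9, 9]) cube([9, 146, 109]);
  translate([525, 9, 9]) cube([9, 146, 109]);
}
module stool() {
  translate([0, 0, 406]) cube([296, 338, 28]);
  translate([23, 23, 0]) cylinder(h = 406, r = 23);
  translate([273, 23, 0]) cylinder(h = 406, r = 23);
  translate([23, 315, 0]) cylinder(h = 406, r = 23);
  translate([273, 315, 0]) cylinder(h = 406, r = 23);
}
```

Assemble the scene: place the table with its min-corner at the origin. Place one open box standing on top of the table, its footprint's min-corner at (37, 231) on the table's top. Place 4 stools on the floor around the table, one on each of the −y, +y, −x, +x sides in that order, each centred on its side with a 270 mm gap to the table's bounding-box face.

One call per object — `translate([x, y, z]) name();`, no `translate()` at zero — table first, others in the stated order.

table();
translate([37, 231, 694]) open_box();
translate([600, -608, 0]) stool();
translate([600, 1174, 0]) stool();
translate([-566, 283, 0]) stool();
translate([1766, 283, 0]) stool();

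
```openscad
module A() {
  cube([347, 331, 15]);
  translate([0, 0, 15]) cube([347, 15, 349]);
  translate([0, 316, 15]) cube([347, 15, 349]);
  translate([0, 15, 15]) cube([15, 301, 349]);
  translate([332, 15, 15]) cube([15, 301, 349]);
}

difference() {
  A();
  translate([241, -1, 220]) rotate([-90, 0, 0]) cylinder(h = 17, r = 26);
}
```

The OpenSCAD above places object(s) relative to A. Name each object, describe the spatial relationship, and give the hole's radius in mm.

A is an open box. The open box has a circular hole through its front wall. The hole's radius is 26 mm.

The subtracted cylinder has r = 26 mm.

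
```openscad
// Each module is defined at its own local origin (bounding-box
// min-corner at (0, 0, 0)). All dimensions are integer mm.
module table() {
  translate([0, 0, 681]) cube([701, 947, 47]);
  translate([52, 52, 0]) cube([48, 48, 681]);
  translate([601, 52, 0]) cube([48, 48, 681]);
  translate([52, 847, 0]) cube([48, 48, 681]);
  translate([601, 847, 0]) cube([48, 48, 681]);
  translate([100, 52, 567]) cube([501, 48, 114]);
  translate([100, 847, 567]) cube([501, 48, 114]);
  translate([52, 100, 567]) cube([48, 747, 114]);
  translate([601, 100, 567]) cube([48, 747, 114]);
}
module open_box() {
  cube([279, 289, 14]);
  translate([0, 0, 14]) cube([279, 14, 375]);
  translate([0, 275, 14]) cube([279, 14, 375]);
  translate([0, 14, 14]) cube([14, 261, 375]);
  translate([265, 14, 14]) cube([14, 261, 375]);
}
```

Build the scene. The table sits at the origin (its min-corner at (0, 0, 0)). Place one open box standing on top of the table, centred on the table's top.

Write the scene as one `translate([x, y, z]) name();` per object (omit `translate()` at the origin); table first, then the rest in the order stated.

table();
translate([211, 329, 728]) open_box();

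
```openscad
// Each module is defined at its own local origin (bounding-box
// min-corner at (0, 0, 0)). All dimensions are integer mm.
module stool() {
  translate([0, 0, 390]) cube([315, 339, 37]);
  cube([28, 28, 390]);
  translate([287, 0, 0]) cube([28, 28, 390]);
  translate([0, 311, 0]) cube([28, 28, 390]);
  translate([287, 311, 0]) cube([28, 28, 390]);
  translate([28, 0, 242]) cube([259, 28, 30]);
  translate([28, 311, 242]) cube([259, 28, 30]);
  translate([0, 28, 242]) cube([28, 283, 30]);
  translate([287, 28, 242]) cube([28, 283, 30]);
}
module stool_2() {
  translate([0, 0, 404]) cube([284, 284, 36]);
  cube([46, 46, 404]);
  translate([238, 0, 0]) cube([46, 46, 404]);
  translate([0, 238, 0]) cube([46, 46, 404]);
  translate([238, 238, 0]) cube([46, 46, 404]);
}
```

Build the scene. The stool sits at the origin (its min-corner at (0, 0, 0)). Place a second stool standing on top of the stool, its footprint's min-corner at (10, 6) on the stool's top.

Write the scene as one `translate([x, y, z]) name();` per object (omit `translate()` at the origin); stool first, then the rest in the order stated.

stool();
translate([10, 6, 427]) stool_2();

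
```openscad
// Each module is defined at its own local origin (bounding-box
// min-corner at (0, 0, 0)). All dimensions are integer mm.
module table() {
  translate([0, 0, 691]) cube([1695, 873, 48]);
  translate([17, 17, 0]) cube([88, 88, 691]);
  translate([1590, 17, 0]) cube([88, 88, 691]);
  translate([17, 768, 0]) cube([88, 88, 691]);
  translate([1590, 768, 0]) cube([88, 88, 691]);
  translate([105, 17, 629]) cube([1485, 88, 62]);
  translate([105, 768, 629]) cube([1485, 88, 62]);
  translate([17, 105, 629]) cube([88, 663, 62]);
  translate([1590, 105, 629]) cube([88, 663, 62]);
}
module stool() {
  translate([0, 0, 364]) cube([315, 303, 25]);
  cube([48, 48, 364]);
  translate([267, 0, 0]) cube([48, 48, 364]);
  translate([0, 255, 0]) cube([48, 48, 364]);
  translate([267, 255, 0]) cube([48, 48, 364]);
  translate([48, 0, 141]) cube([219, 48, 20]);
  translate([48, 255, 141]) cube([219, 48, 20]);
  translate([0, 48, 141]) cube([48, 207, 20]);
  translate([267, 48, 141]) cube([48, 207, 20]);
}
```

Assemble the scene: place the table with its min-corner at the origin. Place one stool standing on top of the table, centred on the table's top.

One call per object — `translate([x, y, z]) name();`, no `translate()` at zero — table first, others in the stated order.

table();
translate([690, 285, 739]) stool();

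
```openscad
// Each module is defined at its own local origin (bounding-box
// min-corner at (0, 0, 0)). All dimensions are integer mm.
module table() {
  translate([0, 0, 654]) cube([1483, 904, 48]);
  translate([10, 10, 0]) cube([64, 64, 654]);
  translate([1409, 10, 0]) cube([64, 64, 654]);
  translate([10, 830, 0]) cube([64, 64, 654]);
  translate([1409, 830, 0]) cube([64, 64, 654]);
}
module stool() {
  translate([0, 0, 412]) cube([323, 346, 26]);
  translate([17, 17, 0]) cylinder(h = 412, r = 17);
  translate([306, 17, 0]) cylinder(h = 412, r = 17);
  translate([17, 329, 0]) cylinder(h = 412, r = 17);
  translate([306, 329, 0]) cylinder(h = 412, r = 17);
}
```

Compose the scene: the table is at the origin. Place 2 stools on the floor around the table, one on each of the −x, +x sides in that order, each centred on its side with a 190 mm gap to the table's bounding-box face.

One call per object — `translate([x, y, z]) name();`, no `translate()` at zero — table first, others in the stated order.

table();
translate([-513, 279, 0]) stool();
translate([1673, 279, 0]) stool();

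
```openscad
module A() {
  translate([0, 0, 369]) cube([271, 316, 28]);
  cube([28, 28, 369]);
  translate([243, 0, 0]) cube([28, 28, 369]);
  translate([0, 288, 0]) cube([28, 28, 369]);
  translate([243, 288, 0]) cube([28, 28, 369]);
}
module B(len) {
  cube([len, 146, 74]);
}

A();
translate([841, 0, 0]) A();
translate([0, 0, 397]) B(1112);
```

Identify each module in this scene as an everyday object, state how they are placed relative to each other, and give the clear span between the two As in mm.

Second stool starts at x = 841; first ends at x = 271; clear span = 841 − 271 = 570 mm.

A is a stool. B is a beam. A beam spans the tops of two stools. The clear span between the two stools is 570 mm.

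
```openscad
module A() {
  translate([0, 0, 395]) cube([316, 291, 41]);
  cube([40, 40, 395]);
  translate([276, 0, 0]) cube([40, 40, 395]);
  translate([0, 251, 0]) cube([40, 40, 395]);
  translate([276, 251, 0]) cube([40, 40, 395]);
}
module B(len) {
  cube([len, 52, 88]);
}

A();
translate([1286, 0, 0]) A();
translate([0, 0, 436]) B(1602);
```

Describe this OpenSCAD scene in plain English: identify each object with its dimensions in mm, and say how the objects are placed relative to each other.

A is a four-legged stool. The seat is 316×291 mm, 41 mm thick, top at z = 436 mm. It stands on four square legs, each 40×40 mm in cross-section, from z = 0 to the seat underside, each flush with a corner of the seat.

B is a rectangular beam 1602 mm long (x), 52 mm deep (y), 88 mm thick (z).

The beam spans the tops of two stools placed 970 mm apart, resting at z = 436 mm.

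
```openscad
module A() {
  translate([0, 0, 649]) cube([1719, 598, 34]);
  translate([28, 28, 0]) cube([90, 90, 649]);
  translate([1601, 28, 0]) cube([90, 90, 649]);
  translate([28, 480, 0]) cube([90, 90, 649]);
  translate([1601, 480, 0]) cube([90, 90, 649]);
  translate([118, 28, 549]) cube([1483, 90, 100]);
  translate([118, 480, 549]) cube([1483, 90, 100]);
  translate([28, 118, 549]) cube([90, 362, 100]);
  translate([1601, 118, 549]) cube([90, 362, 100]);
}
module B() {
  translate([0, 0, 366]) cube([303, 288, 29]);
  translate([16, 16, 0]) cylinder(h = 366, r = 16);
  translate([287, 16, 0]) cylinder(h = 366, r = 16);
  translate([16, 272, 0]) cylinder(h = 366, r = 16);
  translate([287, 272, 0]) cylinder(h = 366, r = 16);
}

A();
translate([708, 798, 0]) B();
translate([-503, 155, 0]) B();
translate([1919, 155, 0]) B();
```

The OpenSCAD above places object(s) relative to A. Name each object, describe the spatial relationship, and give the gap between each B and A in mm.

A is a table. B is a stool. Three stools sit around the table at the +y, −x, +x sides. The gap between each stool and the table is 200 mm.

Each stool's nearest face is 200 mm from the table's bounding box.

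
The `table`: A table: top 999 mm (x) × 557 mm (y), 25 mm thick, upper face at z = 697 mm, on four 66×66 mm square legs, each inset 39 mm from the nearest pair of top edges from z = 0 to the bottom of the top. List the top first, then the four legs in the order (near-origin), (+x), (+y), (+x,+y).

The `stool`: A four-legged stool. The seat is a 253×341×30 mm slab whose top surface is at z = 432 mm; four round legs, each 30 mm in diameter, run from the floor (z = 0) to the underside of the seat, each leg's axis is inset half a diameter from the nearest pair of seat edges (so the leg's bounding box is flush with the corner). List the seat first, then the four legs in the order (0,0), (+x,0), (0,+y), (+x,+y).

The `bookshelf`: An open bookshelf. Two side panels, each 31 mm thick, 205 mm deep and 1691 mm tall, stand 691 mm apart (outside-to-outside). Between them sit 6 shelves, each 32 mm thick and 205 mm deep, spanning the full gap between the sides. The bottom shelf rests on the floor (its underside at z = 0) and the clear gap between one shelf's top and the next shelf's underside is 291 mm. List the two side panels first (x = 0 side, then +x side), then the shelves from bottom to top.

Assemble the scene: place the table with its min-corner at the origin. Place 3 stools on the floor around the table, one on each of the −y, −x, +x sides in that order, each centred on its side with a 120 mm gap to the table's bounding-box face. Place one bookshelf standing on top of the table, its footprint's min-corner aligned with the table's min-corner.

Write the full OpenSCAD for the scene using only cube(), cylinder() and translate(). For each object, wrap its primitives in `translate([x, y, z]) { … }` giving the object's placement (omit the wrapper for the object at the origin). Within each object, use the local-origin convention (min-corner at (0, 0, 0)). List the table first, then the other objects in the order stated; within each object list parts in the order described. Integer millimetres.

translate([0, 0, 672]) cube([999, 557, 25]);
translate([39, 39, 0]) cube([66, 66, 672]);
translate([894, 39, 0]) cube([66, 66, 672]);
translate([39, 452, 0]) cube([66, 66, 672]);
translate([894, 452, 0]) cube([66, 66, 672]);
translate([373, -461, 0]) {
  translate([0, 0, 402]) cube([253, 341, 30]);
  translate([15, 15, 0]) cylinder(h = 402, r = 15);
  translate([238, 15, 0]) cylinder(h = 402, r = 15);
  translate([15, 326, 0]) cylinder(h = 402, r = 15);
  translate([238, 326, 0]) cylinder(h = 402, r = 15);
}
translate([-373, 108, 0]) {
  translate([0, 0, 402]) cube([253, 341, 30]);
  translate([15, 15, 0]) cylinder(h = 402, r = 15);
  translate([238, 15, 0]) cylinder(h = 402, r = 15);
  translate([15, 326, 0]) cylinder(h = 402, r = 15);
  translate([238, 326, 0]) cylinder(h = 402, r = 15);
}
translate([1119, 108, 0]) {
  translate([0, 0, 402]) cube([253, 341, 30]);
  translate([15, 15, 0]) cylinder(h = 402, r = 15);
  translate([238, 15, 0]) cylinder(h = 402, r = 15);
  translate([15, 326, 0]) cylinder(h = 402, r = 15);
  translate([238, 326, 0]) cylinder(h = 402, r = 15);
}
translate([0, 0, 697]) {
  cube([31, 205, 1691]);
  translate([660, 0, 0]) cube([31, 205, 1691]);
  translate([31, 0, 0]) cube([629, 205, 32]);
  translate([31, 0, 323]) cube([629, 205, 32]);
  translate([31, 0, 646]) cube([629, 205, 32]);
  translate([31, 0, 969]) cube([629, 205, 32]);
  translate([31, 0, 1292]) cube([629, 205, 32]);
  translate([31, 0, 1615]) cube([629, 205, 32]);
}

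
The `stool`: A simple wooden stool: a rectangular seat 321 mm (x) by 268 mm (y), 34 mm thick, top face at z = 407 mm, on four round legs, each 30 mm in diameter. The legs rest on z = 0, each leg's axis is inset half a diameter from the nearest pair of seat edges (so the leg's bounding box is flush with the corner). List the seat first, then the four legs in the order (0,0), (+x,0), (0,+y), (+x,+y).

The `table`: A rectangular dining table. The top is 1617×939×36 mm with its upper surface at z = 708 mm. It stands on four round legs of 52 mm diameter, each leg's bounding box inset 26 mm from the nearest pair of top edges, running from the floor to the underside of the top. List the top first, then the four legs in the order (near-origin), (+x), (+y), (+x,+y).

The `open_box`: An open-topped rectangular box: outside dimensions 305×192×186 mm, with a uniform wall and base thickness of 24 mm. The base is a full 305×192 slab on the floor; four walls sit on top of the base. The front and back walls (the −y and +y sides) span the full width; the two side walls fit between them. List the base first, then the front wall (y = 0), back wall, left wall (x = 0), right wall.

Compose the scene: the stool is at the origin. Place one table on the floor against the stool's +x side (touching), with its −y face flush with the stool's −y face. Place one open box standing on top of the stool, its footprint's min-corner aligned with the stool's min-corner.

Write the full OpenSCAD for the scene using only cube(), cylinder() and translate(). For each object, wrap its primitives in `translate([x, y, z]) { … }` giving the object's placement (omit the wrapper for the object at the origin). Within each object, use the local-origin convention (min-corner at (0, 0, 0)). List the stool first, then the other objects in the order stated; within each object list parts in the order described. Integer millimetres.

translate([0, 0, 373]) cube([321, 268, 34]);
translate([15, 15, 0]) cylinder(h = 373, r = 15);
translate([306, 15, 0]) cylinder(h = 373, r = 15);
translate([15, 253, 0]) cylinder(h = 373, r = 15);
translate([306, 253, 0]) cylinder(h = 373, r = 15);
translate([321, 0, 0]) {
  translate([0, 0, 672]) cube([1617, 939, 36]);
  translate([52, 52, 0]) cylinder(h = 672, r = 26);
  translate([1565, 52, 0]) cylinder(h = 672, r = 26);
  translate([52, 887, 0]) cylinder(h = 672, r = 26);
  translate([1565, 887, 0]) cylinder(h = 672, r = 26);
}
translate([0, 0, 407]) {
  cube([305, 192, 24]);
  translate([0, 0, 24]) cube([305, 24, 162]);
  translate([0, 168, 24]) cube([305, 24, 162]);
  translate([0, 24, 24]) cube([24, 144, 162]);
  translate([281, 24, 24]) cube([24, 144, 162]);
}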